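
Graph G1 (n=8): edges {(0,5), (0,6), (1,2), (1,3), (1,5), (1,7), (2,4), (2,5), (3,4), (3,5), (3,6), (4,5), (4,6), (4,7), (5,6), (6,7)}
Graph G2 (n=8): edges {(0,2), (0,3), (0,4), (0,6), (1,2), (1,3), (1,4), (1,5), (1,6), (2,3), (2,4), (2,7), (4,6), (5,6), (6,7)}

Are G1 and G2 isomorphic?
No, not isomorphic

The graphs are NOT isomorphic.

Counting triangles (3-cliques): G1 has 9, G2 has 7.
Triangle count is an isomorphism invariant, so differing triangle counts rule out isomorphism.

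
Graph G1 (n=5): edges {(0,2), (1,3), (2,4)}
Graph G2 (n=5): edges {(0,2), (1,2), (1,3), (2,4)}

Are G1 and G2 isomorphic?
No, not isomorphic

The graphs are NOT isomorphic.

Degrees in G1: deg(0)=1, deg(1)=1, deg(2)=2, deg(3)=1, deg(4)=1.
Sorted degree sequence of G1: [2, 1, 1, 1, 1].
Degrees in G2: deg(0)=1, deg(1)=2, deg(2)=3, deg(3)=1, deg(4)=1.
Sorted degree sequence of G2: [3, 2, 1, 1, 1].
The (sorted) degree sequence is an isomorphism invariant, so since G1 and G2 have different degree sequences they cannot be isomorphic.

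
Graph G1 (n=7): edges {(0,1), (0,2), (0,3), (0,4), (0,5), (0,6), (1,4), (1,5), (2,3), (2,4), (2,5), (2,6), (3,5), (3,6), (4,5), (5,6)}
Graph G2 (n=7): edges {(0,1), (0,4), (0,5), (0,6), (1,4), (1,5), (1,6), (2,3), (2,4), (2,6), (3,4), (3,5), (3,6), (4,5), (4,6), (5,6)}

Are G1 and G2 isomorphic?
Yes, isomorphic

The graphs are isomorphic.
One valid mapping φ: V(G1) → V(G2): 0→6, 1→2, 2→5, 3→0, 4→3, 5→4, 6→1

Verify φ preserves adjacency — for each edge of G1, its image is an edge of G2:
  (0,1) → (φ(0),φ(1)) = (2,6) ∈ E(G2) ✓
  (0,2) → (φ(0),φ(2)) = (5,6) ∈ E(G2) ✓
  (0,3) → (φ(0),φ(3)) = (0,6) ∈ E(G2) ✓
  (0,4) → (φ(0),φ(4)) = (3,6) ∈ E(G2) ✓
  (0,5) → (φ(0),φ(5)) = (4,6) ∈ E(G2) ✓
  (0,6) → (φ(0),φ(6)) = (1,6) ∈ E(G2) ✓
  (1,4) → (φ(1),φ(4)) = (2,3) ∈ E(G2) ✓
  (1,5) → (φ(1),φ(5)) = (2,4) ∈ E(G2) ✓
  (2,3) → (φ(2),φ(3)) = (0,5) ∈ E(G2) ✓
  (2,4) → (φ(2),φ(4)) = (3,5) ∈ E(G2) ✓
  (2,5) → (φ(2),φ(5)) = (4,5) ∈ E(G2) ✓
  (2,6) → (φ(2),φ(6)) = (1,5) ∈ E(G2) ✓
  (3,5) → (φ(3),φ(5)) = (0,4) ∈ E(G2) ✓
  (3,6) → (φ(3),φ(6)) = (0,1) ∈ E(G2) ✓
  (4,5) → (φ(4),φ(5)) = (3,4) ∈ E(G2) ✓
  (5,6) → (φ(5),φ(6)) = (1,4) ∈ E(G2) ✓
All 16 edges of G1 map to edges of G2, and |E(G1)| = |E(G2)| = 16, so φ is a bijection on edges as well as vertices. Hence G1 ≅ G2.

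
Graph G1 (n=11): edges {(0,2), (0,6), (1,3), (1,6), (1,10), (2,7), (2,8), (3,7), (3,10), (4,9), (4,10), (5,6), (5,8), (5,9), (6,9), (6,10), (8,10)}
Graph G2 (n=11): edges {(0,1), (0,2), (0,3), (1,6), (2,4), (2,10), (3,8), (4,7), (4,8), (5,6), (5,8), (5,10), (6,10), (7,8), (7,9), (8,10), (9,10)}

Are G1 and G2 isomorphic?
Yes, isomorphic

The graphs are isomorphic.
One valid mapping φ: V(G1) → V(G2): 0→3, 1→5, 2→0, 3→6, 4→9, 5→4, 6→8, 7→1, 8→2, 9→7, 10→10

Verify φ preserves adjacency — for each edge of G1, its image is an edge of G2:
  (0,2) → (φ(0),φ(2)) = (0,3) ∈ E(G2) ✓
  (0,6) → (φ(0),φ(6)) = (3,8) ∈ E(G2) ✓
  (1,3) → (φ(1),φ(3)) = (5,6) ∈ E(G2) ✓
  (1,6) → (φ(1),φ(6)) = (5,8) ∈ E(G2) ✓
  (1,10) → (φ(1),φ(10)) = (5,10) ∈ E(G2) ✓
  (2,7) → (φ(2),φ(7)) = (0,1) ∈ E(G2) ✓
  (2,8) → (φ(2),φ(8)) = (0,2) ∈ E(G2) ✓
  (3,7) → (φ(3),φ(7)) = (1,6) ∈ E(G2) ✓
  (3,10) → (φ(3),φ(10)) = (6,10) ∈ E(G2) ✓
  (4,9) → (φ(4),φ(9)) = (7,9) ∈ E(G2) ✓
  (4,10) → (φ(4),φ(10)) = (9,10) ∈ E(G2) ✓
  (5,6) → (φ(5),φ(6)) = (4,8) ∈ E(G2) ✓
  (5,8) → (φ(5),φ(8)) = (2,4) ∈ E(G2) ✓
  (5,9) → (φ(5),φ(9)) = (4,7) ∈ E(G2) ✓
  (6,9) → (φ(6),φ(9)) = (7,8) ∈ E(G2) ✓
  (6,10) → (φ(6),φ(10)) = (8,10) ∈ E(G2) ✓
  (8,10) → (φ(8),φ(10)) = (2,10) ∈ E(G2) ✓
All 17 edges of G1 map to edges of G2, and |E(G1)| = |E(G2)| = 17, so φ is a bijection on edges as well as vertices. Hence G1 ≅ G2.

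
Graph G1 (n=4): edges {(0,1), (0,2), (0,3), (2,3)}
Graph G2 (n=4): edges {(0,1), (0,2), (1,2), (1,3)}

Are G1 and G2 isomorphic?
Yes, isomorphic

The graphs are isomorphic.
One valid mapping φ: V(G1) → V(G2): 0→1, 1→3, 2→2, 3→0

Verify φ preserves adjacency — for each edge of G1, its image is an edge of G2:
  (0,1) → (φ(0),φ(1)) = (1,3) ∈ E(G2) ✓
  (0,2) → (φ(0),φ(2)) = (1,2) ∈ E(G2) ✓
  (0,3) → (φ(0),φ(3)) = (0,1) ∈ E(G2) ✓
  (2,3) → (φ(2),φ(3)) = (0,2) ∈ E(G2) ✓
All 4 edges of G1 map to edges of G2, and |E(G1)| = |E(G2)| = 4, so φ is a bijection on edges as well as vertices. Hence G1 ≅ G2.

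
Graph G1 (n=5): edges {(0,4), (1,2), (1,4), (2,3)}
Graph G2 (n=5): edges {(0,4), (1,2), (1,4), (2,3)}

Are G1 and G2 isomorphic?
Yes, isomorphic

The graphs are isomorphic.
One valid mapping φ: V(G1) → V(G2): 0→3, 1→1, 2→4, 3→0, 4→2

Verify φ preserves adjacency — for each edge of G1, its image is an edge of G2:
  (0,4) → (φ(0),φ(4)) = (2,3) ∈ E(G2) ✓
  (1,2) → (φ(1),φ(2)) = (1,4) ∈ E(G2) ✓
  (1,4) → (φ(1),φ(4)) = (1,2) ∈ E(G2) ✓
  (2,3) → (φ(2),φ(3)) = (0,4) ∈ E(G2) ✓
All 4 edges of G1 map to edges of G2, and |E(G1)| = |E(G2)| = 4, so φ is a bijection on edges as well as vertices. Hence G1 ≅ G2.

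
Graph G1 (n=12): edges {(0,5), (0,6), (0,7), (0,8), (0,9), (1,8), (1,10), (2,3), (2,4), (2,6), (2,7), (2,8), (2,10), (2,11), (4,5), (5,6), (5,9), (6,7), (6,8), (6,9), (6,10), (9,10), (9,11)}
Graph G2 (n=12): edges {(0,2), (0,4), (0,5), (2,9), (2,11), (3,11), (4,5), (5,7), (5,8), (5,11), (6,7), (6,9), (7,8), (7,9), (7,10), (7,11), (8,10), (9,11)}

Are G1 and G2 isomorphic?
No, not isomorphic

The graphs are NOT isomorphic.

Connected components of G1: 1 component(s) with vertex sets [[0, 1, 2, 3, 4, 5, 6, 7, 8, 9, 10, 11]], sizes [12].
Connected components of G2: 2 component(s) with vertex sets [[1], [0, 2, 3, 4, 5, 6, 7, 8, 9, 10, 11]], sizes [1, 11].
The number of connected components (and the multiset of component sizes) is an isomorphism invariant — an isomorphism maps each component of G1 bijectively onto a component of G2. Since G1 has 1 component(s) and G2 has 2, they cannot be isomorphic.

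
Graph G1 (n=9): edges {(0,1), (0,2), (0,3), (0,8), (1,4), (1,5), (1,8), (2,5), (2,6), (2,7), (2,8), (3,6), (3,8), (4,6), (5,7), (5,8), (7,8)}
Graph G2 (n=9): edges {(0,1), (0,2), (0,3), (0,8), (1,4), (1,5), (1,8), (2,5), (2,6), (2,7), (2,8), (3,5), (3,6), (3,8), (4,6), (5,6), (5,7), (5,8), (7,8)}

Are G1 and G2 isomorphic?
No, not isomorphic

The graphs are NOT isomorphic.

Counting edges: G1 has 17 edge(s); G2 has 19 edge(s).
Edge count is an isomorphism invariant (a bijection on vertices induces a bijection on edges), so differing edge counts rule out isomorphism.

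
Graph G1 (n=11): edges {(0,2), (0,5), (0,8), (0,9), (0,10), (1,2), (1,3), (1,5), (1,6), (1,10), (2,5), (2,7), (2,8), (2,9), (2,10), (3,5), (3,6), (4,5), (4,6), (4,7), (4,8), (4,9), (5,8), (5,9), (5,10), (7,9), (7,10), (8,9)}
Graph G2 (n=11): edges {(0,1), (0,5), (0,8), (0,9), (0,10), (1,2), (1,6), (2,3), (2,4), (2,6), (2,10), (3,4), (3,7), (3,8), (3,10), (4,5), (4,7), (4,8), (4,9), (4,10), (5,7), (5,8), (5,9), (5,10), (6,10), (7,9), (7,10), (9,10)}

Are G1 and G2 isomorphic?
Yes, isomorphic

The graphs are isomorphic.
One valid mapping φ: V(G1) → V(G2): 0→7, 1→2, 2→4, 3→6, 4→0, 5→10, 6→1, 7→8, 8→9, 9→5, 10→3

Verify φ preserves adjacency — for each edge of G1, its image is an edge of G2:
  (0,2) → (φ(0),φ(2)) = (4,7) ∈ E(G2) ✓
  (0,5) → (φ(0),φ(5)) = (7,10) ∈ E(G2) ✓
  (0,8) → (φ(0),φ(8)) = (7,9) ∈ E(G2) ✓
  (0,9) → (φ(0),φ(9)) = (5,7) ∈ E(G2) ✓
  (0,10) → (φ(0),φ(10)) = (3,7) ∈ E(G2) ✓
  (1,2) → (φ(1),φ(2)) = (2,4) ∈ E(G2) ✓
  (1,3) → (φ(1),φ(3)) = (2,6) ∈ E(G2) ✓
  (1,5) → (φ(1),φ(5)) = (2,10) ∈ E(G2) ✓
  (1,6) → (φ(1),φ(6)) = (1,2) ∈ E(G2) ✓
  (1,10) → (φ(1),φ(10)) = (2,3) ∈ E(G2) ✓
  (2,5) → (φ(2),φ(5)) = (4,10) ∈ E(G2) ✓
  (2,7) → (φ(2),φ(7)) = (4,8) ∈ E(G2) ✓
  (2,8) → (φ(2),φ(8)) = (4,9) ∈ E(G2) ✓
  (2,9) → (φ(2),φ(9)) = (4,5) ∈ E(G2) ✓
  (2,10) → (φ(2),φ(10)) = (3,4) ∈ E(G2) ✓
  (3,5) → (φ(3),φ(5)) = (6,10) ∈ E(G2) ✓
  (3,6) → (φ(3),φ(6)) = (1,6) ∈ E(G2) ✓
  (4,5) → (φ(4),φ(5)) = (0,10) ∈ E(G2) ✓
  (4,6) → (φ(4),φ(6)) = (0,1) ∈ E(G2) ✓
  (4,7) → (φ(4),φ(7)) = (0,8) ∈ E(G2) ✓
  (4,8) → (φ(4),φ(8)) = (0,9) ∈ E(G2) ✓
  (4,9) → (φ(4),φ(9)) = (0,5) ∈ E(G2) ✓
  (5,8) → (φ(5),φ(8)) = (9,10) ∈ E(G2) ✓
  (5,9) → (φ(5),φ(9)) = (5,10) ∈ E(G2) ✓
  (5,10) → (φ(5),φ(10)) = (3,10) ∈ E(G2) ✓
  (7,9) → (φ(7),φ(9)) = (5,8) ∈ E(G2) ✓
  (7,10) → (φ(7),φ(10)) = (3,8) ∈ E(G2) ✓
  (8,9) → (φ(8),φ(9)) = (5,9) ∈ E(G2) ✓
All 28 edges of G1 map to edges of G2, and |E(G1)| = |E(G2)| = 28, so φ is a bijection on edges as well as vertices. Hence G1 ≅ G2.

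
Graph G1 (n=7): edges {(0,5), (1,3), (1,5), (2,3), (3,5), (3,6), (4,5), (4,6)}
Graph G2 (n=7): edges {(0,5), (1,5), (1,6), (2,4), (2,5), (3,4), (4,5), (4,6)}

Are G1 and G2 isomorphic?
Yes, isomorphic

The graphs are isomorphic.
One valid mapping φ: V(G1) → V(G2): 0→0, 1→2, 2→3, 3→4, 4→1, 5→5, 6→6

Verify φ preserves adjacency — for each edge of G1, its image is an edge of G2:
  (0,5) → (φ(0),φ(5)) = (0,5) ∈ E(G2) ✓
  (1,3) → (φ(1),φ(3)) = (2,4) ∈ E(G2) ✓
  (1,5) → (φ(1),φ(5)) = (2,5) ∈ E(G2) ✓
  (2,3) → (φ(2),φ(3)) = (3,4) ∈ E(G2) ✓
  (3,5) → (φ(3),φ(5)) = (4,5) ∈ E(G2) ✓
  (3,6) → (φ(3),φ(6)) = (4,6) ∈ E(G2) ✓
  (4,5) → (φ(4),φ(5)) = (1,5) ∈ E(G2) ✓
  (4,6) → (φ(4),φ(6)) = (1,6) ∈ E(G2) ✓
All 8 edges of G1 map to edges of G2, and |E(G1)| = |E(G2)| = 8, so φ is a bijection on edges as well as vertices. Hence G1 ≅ G2.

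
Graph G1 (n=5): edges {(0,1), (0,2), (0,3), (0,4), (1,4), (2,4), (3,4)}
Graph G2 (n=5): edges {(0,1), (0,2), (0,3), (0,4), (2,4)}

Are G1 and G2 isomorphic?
No, not isomorphic

The graphs are NOT isomorphic.

Counting edges: G1 has 7 edge(s); G2 has 5 edge(s).
Edge count is an isomorphism invariant (a bijection on vertices induces a bijection on edges), so differing edge counts rule out isomorphism.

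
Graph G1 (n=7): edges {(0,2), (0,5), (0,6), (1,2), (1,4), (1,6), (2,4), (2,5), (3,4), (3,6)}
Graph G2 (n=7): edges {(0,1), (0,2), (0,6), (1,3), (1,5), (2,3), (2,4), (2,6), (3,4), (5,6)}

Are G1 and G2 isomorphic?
Yes, isomorphic

The graphs are isomorphic.
One valid mapping φ: V(G1) → V(G2): 0→3, 1→0, 2→2, 3→5, 4→6, 5→4, 6→1

Verify φ preserves adjacency — for each edge of G1, its image is an edge of G2:
  (0,2) → (φ(0),φ(2)) = (2,3) ∈ E(G2) ✓
  (0,5) → (φ(0),φ(5)) = (3,4) ∈ E(G2) ✓
  (0,6) → (φ(0),φ(6)) = (1,3) ∈ E(G2) ✓
  (1,2) → (φ(1),φ(2)) = (0,2) ∈ E(G2) ✓
  (1,4) → (φ(1),φ(4)) = (0,6) ∈ E(G2) ✓
  (1,6) → (φ(1),φ(6)) = (0,1) ∈ E(G2) ✓
  (2,4) → (φ(2),φ(4)) = (2,6) ∈ E(G2) ✓
  (2,5) → (φ(2),φ(5)) = (2,4) ∈ E(G2) ✓
  (3,4) → (φ(3),φ(4)) = (5,6) ∈ E(G2) ✓
  (3,6) → (φ(3),φ(6)) = (1,5) ∈ E(G2) ✓
All 10 edges of G1 map to edges of G2, and |E(G1)| = |E(G2)| = 10, so φ is a bijection on edges as well as vertices. Hence G1 ≅ G2.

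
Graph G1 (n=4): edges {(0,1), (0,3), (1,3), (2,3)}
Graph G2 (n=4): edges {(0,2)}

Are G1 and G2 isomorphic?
No, not isomorphic

The graphs are NOT isomorphic.

Degrees in G1: deg(0)=2, deg(1)=2, deg(2)=1, deg(3)=3.
Sorted degree sequence of G1: [3, 2, 2, 1].
Degrees in G2: deg(0)=1, deg(1)=0, deg(2)=1, deg(3)=0.
Sorted degree sequence of G2: [1, 1, 0, 0].
The (sorted) degree sequence is an isomorphism invariant, so since G1 and G2 have different degree sequences they cannot be isomorphic.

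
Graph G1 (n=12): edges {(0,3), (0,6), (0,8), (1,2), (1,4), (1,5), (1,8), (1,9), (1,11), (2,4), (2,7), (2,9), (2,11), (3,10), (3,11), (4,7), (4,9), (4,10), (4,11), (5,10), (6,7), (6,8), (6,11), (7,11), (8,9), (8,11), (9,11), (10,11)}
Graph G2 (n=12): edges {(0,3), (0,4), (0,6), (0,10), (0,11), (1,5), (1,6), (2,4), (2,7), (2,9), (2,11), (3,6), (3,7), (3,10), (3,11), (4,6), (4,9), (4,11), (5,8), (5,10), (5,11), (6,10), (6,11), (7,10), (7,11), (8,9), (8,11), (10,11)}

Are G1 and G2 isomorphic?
Yes, isomorphic

The graphs are isomorphic.
One valid mapping φ: V(G1) → V(G2): 0→9, 1→6, 2→3, 3→8, 4→10, 5→1, 6→2, 7→7, 8→4, 9→0, 10→5, 11→11

Verify φ preserves adjacency — for each edge of G1, its image is an edge of G2:
  (0,3) → (φ(0),φ(3)) = (8,9) ∈ E(G2) ✓
  (0,6) → (φ(0),φ(6)) = (2,9) ∈ E(G2) ✓
  (0,8) → (φ(0),φ(8)) = (4,9) ∈ E(G2) ✓
  (1,2) → (φ(1),φ(2)) = (3,6) ∈ E(G2) ✓
  (1,4) → (φ(1),φ(4)) = (6,10) ∈ E(G2) ✓
  (1,5) → (φ(1),φ(5)) = (1,6) ∈ E(G2) ✓
  (1,8) → (φ(1),φ(8)) = (4,6) ∈ E(G2) ✓
  (1,9) → (φ(1),φ(9)) = (0,6) ∈ E(G2) ✓
  (1,11) → (φ(1),φ(11)) = (6,11) ∈ E(G2) ✓
  (2,4) → (φ(2),φ(4)) = (3,10) ∈ E(G2) ✓
  (2,7) → (φ(2),φ(7)) = (3,7) ∈ E(G2) ✓
  (2,9) → (φ(2),φ(9)) = (0,3) ∈ E(G2) ✓
  (2,11) → (φ(2),φ(11)) = (3,11) ∈ E(G2) ✓
  (3,10) → (φ(3),φ(10)) = (5,8) ∈ E(G2) ✓
  (3,11) → (φ(3),φ(11)) = (8,11) ∈ E(G2) ✓
  (4,7) → (φ(4),φ(7)) = (7,10) ∈ E(G2) ✓
  (4,9) → (φ(4),φ(9)) = (0,10) ∈ E(G2) ✓
  (4,10) → (φ(4),φ(10)) = (5,10) ∈ E(G2) ✓
  (4,11) → (φ(4),φ(11)) = (10,11) ∈ E(G2) ✓
  (5,10) → (φ(5),φ(10)) = (1,5) ∈ E(G2) ✓
  (6,7) → (φ(6),φ(7)) = (2,7) ∈ E(G2) ✓
  (6,8) → (φ(6),φ(8)) = (2,4) ∈ E(G2) ✓
  (6,11) → (φ(6),φ(11)) = (2,11) ∈ E(G2) ✓
  (7,11) → (φ(7),φ(11)) = (7,11) ∈ E(G2) ✓
  (8,9) → (φ(8),φ(9)) = (0,4) ∈ E(G2) ✓
  (8,11) → (φ(8),φ(11)) = (4,11) ∈ E(G2) ✓
  (9,11) → (φ(9),φ(11)) = (0,11) ∈ E(G2) ✓
  (10,11) → (φ(10),φ(11)) = (5,11) ∈ E(G2) ✓
All 28 edges of G1 map to edges of G2, and |E(G1)| = |E(G2)| = 28, so φ is a bijection on edges as well as vertices. Hence G1 ≅ G2.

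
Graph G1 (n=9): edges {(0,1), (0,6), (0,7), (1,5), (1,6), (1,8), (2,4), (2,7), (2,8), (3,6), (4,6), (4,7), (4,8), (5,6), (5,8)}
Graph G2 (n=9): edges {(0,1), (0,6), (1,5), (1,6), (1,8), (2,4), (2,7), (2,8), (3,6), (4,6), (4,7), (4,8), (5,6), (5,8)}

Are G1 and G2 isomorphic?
No, not isomorphic

The graphs are NOT isomorphic.

Counting edges: G1 has 15 edge(s); G2 has 14 edge(s).
Edge count is an isomorphism invariant (a bijection on vertices induces a bijection on edges), so differing edge counts rule out isomorphism.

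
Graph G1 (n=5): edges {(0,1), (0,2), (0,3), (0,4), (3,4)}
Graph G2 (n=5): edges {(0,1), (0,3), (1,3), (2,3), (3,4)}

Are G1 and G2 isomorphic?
Yes, isomorphic

The graphs are isomorphic.
One valid mapping φ: V(G1) → V(G2): 0→3, 1→4, 2→2, 3→0, 4→1

Verify φ preserves adjacency — for each edge of G1, its image is an edge of G2:
  (0,1) → (φ(0),φ(1)) = (3,4) ∈ E(G2) ✓
  (0,2) → (φ(0),φ(2)) = (2,3) ∈ E(G2) ✓
  (0,3) → (φ(0),φ(3)) = (0,3) ∈ E(G2) ✓
  (0,4) → (φ(0),φ(4)) = (1,3) ∈ E(G2) ✓
  (3,4) → (φ(3),φ(4)) = (0,1) ∈ E(G2) ✓
All 5 edges of G1 map to edges of G2, and |E(G1)| = |E(G2)| = 5, so φ is a bijection on edges as well as vertices. Hence G1 ≅ G2.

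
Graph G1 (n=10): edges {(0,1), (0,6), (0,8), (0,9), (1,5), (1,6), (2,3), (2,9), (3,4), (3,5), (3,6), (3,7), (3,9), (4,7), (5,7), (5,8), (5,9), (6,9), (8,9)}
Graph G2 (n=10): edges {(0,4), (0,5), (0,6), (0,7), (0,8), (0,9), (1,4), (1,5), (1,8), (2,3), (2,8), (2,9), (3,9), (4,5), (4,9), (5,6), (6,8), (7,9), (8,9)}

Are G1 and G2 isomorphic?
Yes, isomorphic

The graphs are isomorphic.
One valid mapping φ: V(G1) → V(G2): 0→5, 1→1, 2→7, 3→9, 4→3, 5→8, 6→4, 7→2, 8→6, 9→0

Verify φ preserves adjacency — for each edge of G1, its image is an edge of G2:
  (0,1) → (φ(0),φ(1)) = (1,5) ∈ E(G2) ✓
  (0,6) → (φ(0),φ(6)) = (4,5) ∈ E(G2) ✓
  (0,8) → (φ(0),φ(8)) = (5,6) ∈ E(G2) ✓
  (0,9) → (φ(0),φ(9)) = (0,5) ∈ E(G2) ✓
  (1,5) → (φ(1),φ(5)) = (1,8) ∈ E(G2) ✓
  (1,6) → (φ(1),φ(6)) = (1,4) ∈ E(G2) ✓
  (2,3) → (φ(2),φ(3)) = (7,9) ∈ E(G2) ✓
  (2,9) → (φ(2),φ(9)) = (0,7) ∈ E(G2) ✓
  (3,4) → (φ(3),φ(4)) = (3,9) ∈ E(G2) ✓
  (3,5) → (φ(3),φ(5)) = (8,9) ∈ E(G2) ✓
  (3,6) → (φ(3),φ(6)) = (4,9) ∈ E(G2) ✓
  (3,7) → (φ(3),φ(7)) = (2,9) ∈ E(G2) ✓
  (3,9) → (φ(3),φ(9)) = (0,9) ∈ E(G2) ✓
  (4,7) → (φ(4),φ(7)) = (2,3) ∈ E(G2) ✓
  (5,7) → (φ(5),φ(7)) = (2,8) ∈ E(G2) ✓
  (5,8) → (φ(5),φ(8)) = (6,8) ∈ E(G2) ✓
  (5,9) → (φ(5),φ(9)) = (0,8) ∈ E(G2) ✓
  (6,9) → (φ(6),φ(9)) = (0,4) ∈ E(G2) ✓
  (8,9) → (φ(8),φ(9)) = (0,6) ∈ E(G2) ✓
All 19 edges of G1 map to edges of G2, and |E(G1)| = |E(G2)| = 19, so φ is a bijection on edges as well as vertices. Hence G1 ≅ G2.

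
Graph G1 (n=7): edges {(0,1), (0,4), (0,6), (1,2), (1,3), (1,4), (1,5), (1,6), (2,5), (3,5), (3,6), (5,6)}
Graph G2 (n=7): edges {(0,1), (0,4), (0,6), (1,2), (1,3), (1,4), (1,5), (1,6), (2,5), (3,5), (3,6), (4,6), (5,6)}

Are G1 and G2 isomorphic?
No, not isomorphic

The graphs are NOT isomorphic.

Counting edges: G1 has 12 edge(s); G2 has 13 edge(s).
Edge count is an isomorphism invariant (a bijection on vertices induces a bijection on edges), so differing edge counts rule out isomorphism.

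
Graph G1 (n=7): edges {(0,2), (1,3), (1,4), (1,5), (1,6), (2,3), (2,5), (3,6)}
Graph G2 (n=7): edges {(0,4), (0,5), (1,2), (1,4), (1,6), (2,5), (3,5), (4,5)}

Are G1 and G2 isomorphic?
Yes, isomorphic

The graphs are isomorphic.
One valid mapping φ: V(G1) → V(G2): 0→6, 1→5, 2→1, 3→4, 4→3, 5→2, 6→0

Verify φ preserves adjacency — for each edge of G1, its image is an edge of G2:
  (0,2) → (φ(0),φ(2)) = (1,6) ∈ E(G2) ✓
  (1,3) → (φ(1),φ(3)) = (4,5) ∈ E(G2) ✓
  (1,4) → (φ(1),φ(4)) = (3,5) ∈ E(G2) ✓
  (1,5) → (φ(1),φ(5)) = (2,5) ∈ E(G2) ✓
  (1,6) → (φ(1),φ(6)) = (0,5) ∈ E(G2) ✓
  (2,3) → (φ(2),φ(3)) = (1,4) ∈ E(G2) ✓
  (2,5) → (φ(2),φ(5)) = (1,2) ∈ E(G2) ✓
  (3,6) → (φ(3),φ(6)) = (0,4) ∈ E(G2) ✓
All 8 edges of G1 map to edges of G2, and |E(G1)| = |E(G2)| = 8, so φ is a bijection on edges as well as vertices. Hence G1 ≅ G2.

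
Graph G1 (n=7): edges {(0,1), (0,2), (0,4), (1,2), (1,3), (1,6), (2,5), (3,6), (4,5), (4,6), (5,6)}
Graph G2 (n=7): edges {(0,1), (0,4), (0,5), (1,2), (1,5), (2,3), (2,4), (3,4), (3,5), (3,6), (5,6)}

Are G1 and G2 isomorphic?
Yes, isomorphic

The graphs are isomorphic.
One valid mapping φ: V(G1) → V(G2): 0→1, 1→5, 2→0, 3→6, 4→2, 5→4, 6→3

Verify φ preserves adjacency — for each edge of G1, its image is an edge of G2:
  (0,1) → (φ(0),φ(1)) = (1,5) ∈ E(G2) ✓
  (0,2) → (φ(0),φ(2)) = (0,1) ∈ E(G2) ✓
  (0,4) → (φ(0),φ(4)) = (1,2) ∈ E(G2) ✓
  (1,2) → (φ(1),φ(2)) = (0,5) ∈ E(G2) ✓
  (1,3) → (φ(1),φ(3)) = (5,6) ∈ E(G2) ✓
  (1,6) → (φ(1),φ(6)) = (3,5) ∈ E(G2) ✓
  (2,5) → (φ(2),φ(5)) = (0,4) ∈ E(G2) ✓
  (3,6) → (φ(3),φ(6)) = (3,6) ∈ E(G2) ✓
  (4,5) → (φ(4),φ(5)) = (2,4) ∈ E(G2) ✓
  (4,6) → (φ(4),φ(6)) = (2,3) ∈ E(G2) ✓
  (5,6) → (φ(5),φ(6)) = (3,4) ∈ E(G2) ✓
All 11 edges of G1 map to edges of G2, and |E(G1)| = |E(G2)| = 11, so φ is a bijection on edges as well as vertices. Hence G1 ≅ G2.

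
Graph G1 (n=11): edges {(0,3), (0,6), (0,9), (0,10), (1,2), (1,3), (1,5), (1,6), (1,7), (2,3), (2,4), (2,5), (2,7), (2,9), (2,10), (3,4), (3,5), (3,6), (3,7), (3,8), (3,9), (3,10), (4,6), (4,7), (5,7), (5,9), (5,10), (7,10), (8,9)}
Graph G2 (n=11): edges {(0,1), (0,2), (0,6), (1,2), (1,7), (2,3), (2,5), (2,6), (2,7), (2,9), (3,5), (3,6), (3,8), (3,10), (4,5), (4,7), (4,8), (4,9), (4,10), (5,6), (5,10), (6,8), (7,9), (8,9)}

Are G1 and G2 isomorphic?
No, not isomorphic

The graphs are NOT isomorphic.

Degrees in G1: deg(0)=4, deg(1)=5, deg(2)=7, deg(3)=10, deg(4)=4, deg(5)=6, deg(6)=4, deg(7)=6, deg(8)=2, deg(9)=5, deg(10)=5.
Sorted degree sequence of G1: [10, 7, 6, 6, 5, 5, 5, 4, 4, 4, 2].
Degrees in G2: deg(0)=3, deg(1)=3, deg(2)=7, deg(3)=5, deg(4)=5, deg(5)=5, deg(6)=5, deg(7)=4, deg(8)=4, deg(9)=4, deg(10)=3.
Sorted degree sequence of G2: [7, 5, 5, 5, 5, 4, 4, 4, 3, 3, 3].
The (sorted) degree sequence is an isomorphism invariant, so since G1 and G2 have different degree sequences they cannot be isomorphic.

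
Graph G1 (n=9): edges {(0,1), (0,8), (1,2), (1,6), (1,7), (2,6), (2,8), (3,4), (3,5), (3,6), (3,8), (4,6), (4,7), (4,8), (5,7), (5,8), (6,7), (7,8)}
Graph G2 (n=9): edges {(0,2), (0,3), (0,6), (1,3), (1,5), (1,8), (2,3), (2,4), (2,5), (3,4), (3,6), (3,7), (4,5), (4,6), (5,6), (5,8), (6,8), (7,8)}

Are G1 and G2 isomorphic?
Yes, isomorphic

The graphs are isomorphic.
One valid mapping φ: V(G1) → V(G2): 0→7, 1→8, 2→1, 3→2, 4→4, 5→0, 6→5, 7→6, 8→3

Verify φ preserves adjacency — for each edge of G1, its image is an edge of G2:
  (0,1) → (φ(0),φ(1)) = (7,8) ∈ E(G2) ✓
  (0,8) → (φ(0),φ(8)) = (3,7) ∈ E(G2) ✓
  (1,2) → (φ(1),φ(2)) = (1,8) ∈ E(G2) ✓
  (1,6) → (φ(1),φ(6)) = (5,8) ∈ E(G2) ✓
  (1,7) → (φ(1),φ(7)) = (6,8) ∈ E(G2) ✓
  (2,6) → (φ(2),φ(6)) = (1,5) ∈ E(G2) ✓
  (2,8) → (φ(2),φ(8)) = (1,3) ∈ E(G2) ✓
  (3,4) → (φ(3),φ(4)) = (2,4) ∈ E(G2) ✓
  (3,5) → (φ(3),φ(5)) = (0,2) ∈ E(G2) ✓
  (3,6) → (φ(3),φ(6)) = (2,5) ∈ E(G2) ✓
  (3,8) → (φ(3),φ(8)) = (2,3) ∈ E(G2) ✓
  (4,6) → (φ(4),φ(6)) = (4,5) ∈ E(G2) ✓
  (4,7) → (φ(4),φ(7)) = (4,6) ∈ E(G2) ✓
  (4,8) → (φ(4),φ(8)) = (3,4) ∈ E(G2) ✓
  (5,7) → (φ(5),φ(7)) = (0,6) ∈ E(G2) ✓
  (5,8) → (φ(5),φ(8)) = (0,3) ∈ E(G2) ✓
  (6,7) → (φ(6),φ(7)) = (5,6) ∈ E(G2) ✓
  (7,8) → (φ(7),φ(8)) = (3,6) ∈ E(G2) ✓
All 18 edges of G1 map to edges of G2, and |E(G1)| = |E(G2)| = 18, so φ is a bijection on edges as well as vertices. Hence G1 ≅ G2.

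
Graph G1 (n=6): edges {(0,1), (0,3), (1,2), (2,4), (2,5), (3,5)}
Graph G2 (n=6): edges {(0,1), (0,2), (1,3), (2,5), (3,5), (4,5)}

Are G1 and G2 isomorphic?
Yes, isomorphic

The graphs are isomorphic.
One valid mapping φ: V(G1) → V(G2): 0→1, 1→3, 2→5, 3→0, 4→4, 5→2

Verify φ preserves adjacency — for each edge of G1, its image is an edge of G2:
  (0,1) → (φ(0),φ(1)) = (1,3) ∈ E(G2) ✓
  (0,3) → (φ(0),φ(3)) = (0,1) ∈ E(G2) ✓
  (1,2) → (φ(1),φ(2)) = (3,5) ∈ E(G2) ✓
  (2,4) → (φ(2),φ(4)) = (4,5) ∈ E(G2) ✓
  (2,5) → (φ(2),φ(5)) = (2,5) ∈ E(G2) ✓
  (3,5) → (φ(3),φ(5)) = (0,2) ∈ E(G2) ✓
All 6 edges of G1 map to edges of G2, and |E(G1)| = |E(G2)| = 6, so φ is a bijection on edges as well as vertices. Hence G1 ≅ G2.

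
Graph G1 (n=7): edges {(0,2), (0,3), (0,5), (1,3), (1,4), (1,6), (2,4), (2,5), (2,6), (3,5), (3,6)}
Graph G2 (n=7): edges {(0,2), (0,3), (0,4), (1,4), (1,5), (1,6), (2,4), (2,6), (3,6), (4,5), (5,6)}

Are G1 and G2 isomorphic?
Yes, isomorphic

The graphs are isomorphic.
One valid mapping φ: V(G1) → V(G2): 0→1, 1→0, 2→6, 3→4, 4→3, 5→5, 6→2

Verify φ preserves adjacency — for each edge of G1, its image is an edge of G2:
  (0,2) → (φ(0),φ(2)) = (1,6) ∈ E(G2) ✓
  (0,3) → (φ(0),φ(3)) = (1,4) ∈ E(G2) ✓
  (0,5) → (φ(0),φ(5)) = (1,5) ∈ E(G2) ✓
  (1,3) → (φ(1),φ(3)) = (0,4) ∈ E(G2) ✓
  (1,4) → (φ(1),φ(4)) = (0,3) ∈ E(G2) ✓
  (1,6) → (φ(1),φ(6)) = (0,2) ∈ E(G2) ✓
  (2,4) → (φ(2),φ(4)) = (3,6) ∈ E(G2) ✓
  (2,5) → (φ(2),φ(5)) = (5,6) ∈ E(G2) ✓
  (2,6) → (φ(2),φ(6)) = (2,6) ∈ E(G2) ✓
  (3,5) → (φ(3),φ(5)) = (4,5) ∈ E(G2) ✓
  (3,6) → (φ(3),φ(6)) = (2,4) ∈ E(G2) ✓
All 11 edges of G1 map to edges of G2, and |E(G1)| = |E(G2)| = 11, so φ is a bijection on edges as well as vertices. Hence G1 ≅ G2.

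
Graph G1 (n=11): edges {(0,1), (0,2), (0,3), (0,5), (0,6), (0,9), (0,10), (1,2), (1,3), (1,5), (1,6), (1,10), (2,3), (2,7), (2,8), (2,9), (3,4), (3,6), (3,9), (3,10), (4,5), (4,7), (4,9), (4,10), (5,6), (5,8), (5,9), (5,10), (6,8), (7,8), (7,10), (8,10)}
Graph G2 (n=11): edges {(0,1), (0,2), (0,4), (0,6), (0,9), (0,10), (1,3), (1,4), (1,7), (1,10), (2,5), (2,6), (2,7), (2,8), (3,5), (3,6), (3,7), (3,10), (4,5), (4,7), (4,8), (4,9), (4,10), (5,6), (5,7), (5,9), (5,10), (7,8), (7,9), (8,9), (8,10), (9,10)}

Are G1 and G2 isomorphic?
Yes, isomorphic

The graphs are isomorphic.
One valid mapping φ: V(G1) → V(G2): 0→4, 1→9, 2→0, 3→10, 4→3, 5→7, 6→8, 7→6, 8→2, 9→1, 10→5

Verify φ preserves adjacency — for each edge of G1, its image is an edge of G2:
  (0,1) → (φ(0),φ(1)) = (4,9) ∈ E(G2) ✓
  (0,2) → (φ(0),φ(2)) = (0,4) ∈ E(G2) ✓
  (0,3) → (φ(0),φ(3)) = (4,10) ∈ E(G2) ✓
  (0,5) → (φ(0),φ(5)) = (4,7) ∈ E(G2) ✓
  (0,6) → (φ(0),φ(6)) = (4,8) ∈ E(G2) ✓
  (0,9) → (φ(0),φ(9)) = (1,4) ∈ E(G2) ✓
  (0,10) → (φ(0),φ(10)) = (4,5) ∈ E(G2) ✓
  (1,2) → (φ(1),φ(2)) = (0,9) ∈ E(G2) ✓
  (1,3) → (φ(1),φ(3)) = (9,10) ∈ E(G2) ✓
  (1,5) → (φ(1),φ(5)) = (7,9) ∈ E(G2) ✓
  (1,6) → (φ(1),φ(6)) = (8,9) ∈ E(G2) ✓
  (1,10) → (φ(1),φ(10)) = (5,9) ∈ E(G2) ✓
  (2,3) → (φ(2),φ(3)) = (0,10) ∈ E(G2) ✓
  (2,7) → (φ(2),φ(7)) = (0,6) ∈ E(G2) ✓
  (2,8) → (φ(2),φ(8)) = (0,2) ∈ E(G2) ✓
  (2,9) → (φ(2),φ(9)) = (0,1) ∈ E(G2) ✓
  (3,4) → (φ(3),φ(4)) = (3,10) ∈ E(G2) ✓
  (3,6) → (φ(3),φ(6)) = (8,10) ∈ E(G2) ✓
  (3,9) → (φ(3),φ(9)) = (1,10) ∈ E(G2) ✓
  (3,10) → (φ(3),φ(10)) = (5,10) ∈ E(G2) ✓
  (4,5) → (φ(4),φ(5)) = (3,7) ∈ E(G2) ✓
  (4,7) → (φ(4),φ(7)) = (3,6) ∈ E(G2) ✓
  (4,9) → (φ(4),φ(9)) = (1,3) ∈ E(G2) ✓
  (4,10) → (φ(4),φ(10)) = (3,5) ∈ E(G2) ✓
  (5,6) → (φ(5),φ(6)) = (7,8) ∈ E(G2) ✓
  (5,8) → (φ(5),φ(8)) = (2,7) ∈ E(G2) ✓
  (5,9) → (φ(5),φ(9)) = (1,7) ∈ E(G2) ✓
  (5,10) → (φ(5),φ(10)) = (5,7) ∈ E(G2) ✓
  (6,8) → (φ(6),φ(8)) = (2,8) ∈ E(G2) ✓
  (7,8) → (φ(7),φ(8)) = (2,6) ∈ E(G2) ✓
  (7,10) → (φ(7),φ(10)) = (5,6) ∈ E(G2) ✓
  (8,10) → (φ(8),φ(10)) = (2,5) ∈ E(G2) ✓
All 32 edges of G1 map to edges of G2, and |E(G1)| = |E(G2)| = 32, so φ is a bijection on edges as well as vertices. Hence G1 ≅ G2.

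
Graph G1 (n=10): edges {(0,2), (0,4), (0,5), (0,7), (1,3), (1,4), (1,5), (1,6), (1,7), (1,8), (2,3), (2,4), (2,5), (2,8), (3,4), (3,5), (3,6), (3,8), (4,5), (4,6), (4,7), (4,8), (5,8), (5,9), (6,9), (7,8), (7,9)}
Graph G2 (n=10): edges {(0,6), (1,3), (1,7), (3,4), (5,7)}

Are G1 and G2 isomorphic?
No, not isomorphic

The graphs are NOT isomorphic.

Connected components of G1: 1 component(s) with vertex sets [[0, 1, 2, 3, 4, 5, 6, 7, 8, 9]], sizes [10].
Connected components of G2: 5 component(s) with vertex sets [[2], [8], [9], [0, 6], [1, 3, 4, 5, 7]], sizes [1, 1, 1, 2, 5].
The number of connected components (and the multiset of component sizes) is an isomorphism invariant — an isomorphism maps each component of G1 bijectively onto a component of G2. Since G1 has 1 component(s) and G2 has 5, they cannot be isomorphic.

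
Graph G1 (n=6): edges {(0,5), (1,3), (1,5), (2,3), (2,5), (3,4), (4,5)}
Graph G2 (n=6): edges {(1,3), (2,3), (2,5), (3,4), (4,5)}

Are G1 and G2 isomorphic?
No, not isomorphic

The graphs are NOT isomorphic.

Counting edges: G1 has 7 edge(s); G2 has 5 edge(s).
Edge count is an isomorphism invariant (a bijection on vertices induces a bijection on edges), so differing edge counts rule out isomorphism.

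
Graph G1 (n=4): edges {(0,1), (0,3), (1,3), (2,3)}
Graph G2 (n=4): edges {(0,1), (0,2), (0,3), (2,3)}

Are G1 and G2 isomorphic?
Yes, isomorphic

The graphs are isomorphic.
One valid mapping φ: V(G1) → V(G2): 0→3, 1→2, 2→1, 3→0

Verify φ preserves adjacency — for each edge of G1, its image is an edge of G2:
  (0,1) → (φ(0),φ(1)) = (2,3) ∈ E(G2) ✓
  (0,3) → (φ(0),φ(3)) = (0,3) ∈ E(G2) ✓
  (1,3) → (φ(1),φ(3)) = (0,2) ∈ E(G2) ✓
  (2,3) → (φ(2),φ(3)) = (0,1) ∈ E(G2) ✓
All 4 edges of G1 map to edges of G2, and |E(G1)| = |E(G2)| = 4, so φ is a bijection on edges as well as vertices. Hence G1 ≅ G2.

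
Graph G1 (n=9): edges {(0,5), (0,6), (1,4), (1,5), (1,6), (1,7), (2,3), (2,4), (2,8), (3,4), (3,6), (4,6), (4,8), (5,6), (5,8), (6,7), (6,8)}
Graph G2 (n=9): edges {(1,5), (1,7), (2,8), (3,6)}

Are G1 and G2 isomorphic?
No, not isomorphic

The graphs are NOT isomorphic.

Connected components of G1: 1 component(s) with vertex sets [[0, 1, 2, 3, 4, 5, 6, 7, 8]], sizes [9].
Connected components of G2: 5 component(s) with vertex sets [[0], [4], [2, 8], [3, 6], [1, 5, 7]], sizes [1, 1, 2, 2, 3].
The number of connected components (and the multiset of component sizes) is an isomorphism invariant — an isomorphism maps each component of G1 bijectively onto a component of G2. Since G1 has 1 component(s) and G2 has 5, they cannot be isomorphic.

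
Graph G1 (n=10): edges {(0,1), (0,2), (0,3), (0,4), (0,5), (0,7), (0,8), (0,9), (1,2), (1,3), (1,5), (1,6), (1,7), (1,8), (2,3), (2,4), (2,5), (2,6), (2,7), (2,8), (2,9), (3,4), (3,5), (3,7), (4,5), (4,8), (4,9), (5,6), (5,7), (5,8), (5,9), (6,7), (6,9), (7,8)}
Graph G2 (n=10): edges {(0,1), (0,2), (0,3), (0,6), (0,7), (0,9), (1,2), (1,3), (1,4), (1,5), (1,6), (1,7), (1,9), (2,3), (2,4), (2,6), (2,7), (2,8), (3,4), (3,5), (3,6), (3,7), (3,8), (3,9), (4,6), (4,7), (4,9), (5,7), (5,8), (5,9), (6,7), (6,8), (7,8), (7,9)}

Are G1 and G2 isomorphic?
Yes, isomorphic

The graphs are isomorphic.
One valid mapping φ: V(G1) → V(G2): 0→1, 1→6, 2→7, 3→0, 4→9, 5→3, 6→8, 7→2, 8→4, 9→5

Verify φ preserves adjacency — for each edge of G1, its image is an edge of G2:
  (0,1) → (φ(0),φ(1)) = (1,6) ∈ E(G2) ✓
  (0,2) → (φ(0),φ(2)) = (1,7) ∈ E(G2) ✓
  (0,3) → (φ(0),φ(3)) = (0,1) ∈ E(G2) ✓
  (0,4) → (φ(0),φ(4)) = (1,9) ∈ E(G2) ✓
  (0,5) → (φ(0),φ(5)) = (1,3) ∈ E(G2) ✓
  (0,7) → (φ(0),φ(7)) = (1,2) ∈ E(G2) ✓
  (0,8) → (φ(0),φ(8)) = (1,4) ∈ E(G2) ✓
  (0,9) → (φ(0),φ(9)) = (1,5) ∈ E(G2) ✓
  (1,2) → (φ(1),φ(2)) = (6,7) ∈ E(G2) ✓
  (1,3) → (φ(1),φ(3)) = (0,6) ∈ E(G2) ✓
  (1,5) → (φ(1),φ(5)) = (3,6) ∈ E(G2) ✓
  (1,6) → (φ(1),φ(6)) = (6,8) ∈ E(G2) ✓
  (1,7) → (φ(1),φ(7)) = (2,6) ∈ E(G2) ✓
  (1,8) → (φ(1),φ(8)) = (4,6) ∈ E(G2) ✓
  (2,3) → (φ(2),φ(3)) = (0,7) ∈ E(G2) ✓
  (2,4) → (φ(2),φ(4)) = (7,9) ∈ E(G2) ✓
  (2,5) → (φ(2),φ(5)) = (3,7) ∈ E(G2) ✓
  (2,6) → (φ(2),φ(6)) = (7,8) ∈ E(G2) ✓
  (2,7) → (φ(2),φ(7)) = (2,7) ∈ E(G2) ✓
  (2,8) → (φ(2),φ(8)) = (4,7) ∈ E(G2) ✓
  (2,9) → (φ(2),φ(9)) = (5,7) ∈ E(G2) ✓
  (3,4) → (φ(3),φ(4)) = (0,9) ∈ E(G2) ✓
  (3,5) → (φ(3),φ(5)) = (0,3) ∈ E(G2) ✓
  (3,7) → (φ(3),φ(7)) = (0,2) ∈ E(G2) ✓
  (4,5) → (φ(4),φ(5)) = (3,9) ∈ E(G2) ✓
  (4,8) → (φ(4),φ(8)) = (4,9) ∈ E(G2) ✓
  (4,9) → (φ(4),φ(9)) = (5,9) ∈ E(G2) ✓
  (5,6) → (φ(5),φ(6)) = (3,8) ∈ E(G2) ✓
  (5,7) → (φ(5),φ(7)) = (2,3) ∈ E(G2) ✓
  (5,8) → (φ(5),φ(8)) = (3,4) ∈ E(G2) ✓
  (5,9) → (φ(5),φ(9)) = (3,5) ∈ E(G2) ✓
  (6,7) → (φ(6),φ(7)) = (2,8) ∈ E(G2) ✓
  (6,9) → (φ(6),φ(9)) = (5,8) ∈ E(G2) ✓
  (7,8) → (φ(7),φ(8)) = (2,4) ∈ E(G2) ✓
All 34 edges of G1 map to edges of G2, and |E(G1)| = |E(G2)| = 34, so φ is a bijection on edges as well as vertices. Hence G1 ≅ G2.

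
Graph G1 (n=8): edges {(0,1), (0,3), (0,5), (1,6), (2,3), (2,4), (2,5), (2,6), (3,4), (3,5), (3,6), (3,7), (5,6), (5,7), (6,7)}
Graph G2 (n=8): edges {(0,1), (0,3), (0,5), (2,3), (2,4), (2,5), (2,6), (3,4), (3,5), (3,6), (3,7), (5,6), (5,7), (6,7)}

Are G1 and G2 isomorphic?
No, not isomorphic

The graphs are NOT isomorphic.

Counting edges: G1 has 15 edge(s); G2 has 14 edge(s).
Edge count is an isomorphism invariant (a bijection on vertices induces a bijection on edges), so differing edge counts rule out isomorphism.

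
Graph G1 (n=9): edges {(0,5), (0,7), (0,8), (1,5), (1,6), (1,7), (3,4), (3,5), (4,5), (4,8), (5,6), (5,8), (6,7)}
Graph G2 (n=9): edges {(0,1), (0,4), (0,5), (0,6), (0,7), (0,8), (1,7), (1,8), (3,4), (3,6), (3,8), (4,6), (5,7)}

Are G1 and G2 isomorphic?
Yes, isomorphic

The graphs are isomorphic.
One valid mapping φ: V(G1) → V(G2): 0→8, 1→4, 2→2, 3→5, 4→7, 5→0, 6→6, 7→3, 8→1

Verify φ preserves adjacency — for each edge of G1, its image is an edge of G2:
  (0,5) → (φ(0),φ(5)) = (0,8) ∈ E(G2) ✓
  (0,7) → (φ(0),φ(7)) = (3,8) ∈ E(G2) ✓
  (0,8) → (φ(0),φ(8)) = (1,8) ∈ E(G2) ✓
  (1,5) → (φ(1),φ(5)) = (0,4) ∈ E(G2) ✓
  (1,6) → (φ(1),φ(6)) = (4,6) ∈ E(G2) ✓
  (1,7) → (φ(1),φ(7)) = (3,4) ∈ E(G2) ✓
  (3,4) → (φ(3),φ(4)) = (5,7) ∈ E(G2) ✓
  (3,5) → (φ(3),φ(5)) = (0,5) ∈ E(G2) ✓
  (4,5) → (φ(4),φ(5)) = (0,7) ∈ E(G2) ✓
  (4,8) → (φ(4),φ(8)) = (1,7) ∈ E(G2) ✓
  (5,6) → (φ(5),φ(6)) = (0,6) ∈ E(G2) ✓
  (5,8) → (φ(5),φ(8)) = (0,1) ∈ E(G2) ✓
  (6,7) → (φ(6),φ(7)) = (3,6) ∈ E(G2) ✓
All 13 edges of G1 map to edges of G2, and |E(G1)| = |E(G2)| = 13, so φ is a bijection on edges as well as vertices. Hence G1 ≅ G2.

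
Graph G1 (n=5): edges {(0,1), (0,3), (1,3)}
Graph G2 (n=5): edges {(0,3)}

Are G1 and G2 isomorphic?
No, not isomorphic

The graphs are NOT isomorphic.

Degrees in G1: deg(0)=2, deg(1)=2, deg(2)=0, deg(3)=2, deg(4)=0.
Sorted degree sequence of G1: [2, 2, 2, 0, 0].
Degrees in G2: deg(0)=1, deg(1)=0, deg(2)=0, deg(3)=1, deg(4)=0.
Sorted degree sequence of G2: [1, 1, 0, 0, 0].
The (sorted) degree sequence is an isomorphism invariant, so since G1 and G2 have different degree sequences they cannot be isomorphic.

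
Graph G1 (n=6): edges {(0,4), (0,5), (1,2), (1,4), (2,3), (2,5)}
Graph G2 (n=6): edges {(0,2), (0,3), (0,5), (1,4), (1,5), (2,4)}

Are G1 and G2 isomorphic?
Yes, isomorphic

The graphs are isomorphic.
One valid mapping φ: V(G1) → V(G2): 0→4, 1→5, 2→0, 3→3, 4→1, 5→2

Verify φ preserves adjacency — for each edge of G1, its image is an edge of G2:
  (0,4) → (φ(0),φ(4)) = (1,4) ∈ E(G2) ✓
  (0,5) → (φ(0),φ(5)) = (2,4) ∈ E(G2) ✓
  (1,2) → (φ(1),φ(2)) = (0,5) ∈ E(G2) ✓
  (1,4) → (φ(1),φ(4)) = (1,5) ∈ E(G2) ✓
  (2,3) → (φ(2),φ(3)) = (0,3) ∈ E(G2) ✓
  (2,5) → (φ(2),φ(5)) = (0,2) ∈ E(G2) ✓
All 6 edges of G1 map to edges of G2, and |E(G1)| = |E(G2)| = 6, so φ is a bijection on edges as well as vertices. Hence G1 ≅ G2.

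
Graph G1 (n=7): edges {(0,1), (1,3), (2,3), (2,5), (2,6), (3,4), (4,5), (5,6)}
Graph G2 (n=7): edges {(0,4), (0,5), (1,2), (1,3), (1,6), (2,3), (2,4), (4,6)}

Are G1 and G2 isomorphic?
Yes, isomorphic

The graphs are isomorphic.
One valid mapping φ: V(G1) → V(G2): 0→5, 1→0, 2→2, 3→4, 4→6, 5→1, 6→3

Verify φ preserves adjacency — for each edge of G1, its image is an edge of G2:
  (0,1) → (φ(0),φ(1)) = (0,5) ∈ E(G2) ✓
  (1,3) → (φ(1),φ(3)) = (0,4) ∈ E(G2) ✓
  (2,3) → (φ(2),φ(3)) = (2,4) ∈ E(G2) ✓
  (2,5) → (φ(2),φ(5)) = (1,2) ∈ E(G2) ✓
  (2,6) → (φ(2),φ(6)) = (2,3) ∈ E(G2) ✓
  (3,4) → (φ(3),φ(4)) = (4,6) ∈ E(G2) ✓
  (4,5) → (φ(4),φ(5)) = (1,6) ∈ E(G2) ✓
  (5,6) → (φ(5),φ(6)) = (1,3) ∈ E(G2) ✓
All 8 edges of G1 map to edges of G2, and |E(G1)| = |E(G2)| = 8, so φ is a bijection on edges as well as vertices. Hence G1 ≅ G2.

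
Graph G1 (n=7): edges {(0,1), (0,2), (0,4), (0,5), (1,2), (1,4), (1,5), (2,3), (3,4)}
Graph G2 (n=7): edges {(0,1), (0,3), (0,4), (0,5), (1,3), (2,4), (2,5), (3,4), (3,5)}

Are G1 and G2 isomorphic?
Yes, isomorphic

The graphs are isomorphic.
One valid mapping φ: V(G1) → V(G2): 0→0, 1→3, 2→5, 3→2, 4→4, 5→1, 6→6

Verify φ preserves adjacency — for each edge of G1, its image is an edge of G2:
  (0,1) → (φ(0),φ(1)) = (0,3) ∈ E(G2) ✓
  (0,2) → (φ(0),φ(2)) = (0,5) ∈ E(G2) ✓
  (0,4) → (φ(0),φ(4)) = (0,4) ∈ E(G2) ✓
  (0,5) → (φ(0),φ(5)) = (0,1) ∈ E(G2) ✓
  (1,2) → (φ(1),φ(2)) = (3,5) ∈ E(G2) ✓
  (1,4) → (φ(1),φ(4)) = (3,4) ∈ E(G2) ✓
  (1,5) → (φ(1),φ(5)) = (1,3) ∈ E(G2) ✓
  (2,3) → (φ(2),φ(3)) = (2,5) ∈ E(G2) ✓
  (3,4) → (φ(3),φ(4)) = (2,4) ∈ E(G2) ✓
All 9 edges of G1 map to edges of G2, and |E(G1)| = |E(G2)| = 9, so φ is a bijection on edges as well as vertices. Hence G1 ≅ G2.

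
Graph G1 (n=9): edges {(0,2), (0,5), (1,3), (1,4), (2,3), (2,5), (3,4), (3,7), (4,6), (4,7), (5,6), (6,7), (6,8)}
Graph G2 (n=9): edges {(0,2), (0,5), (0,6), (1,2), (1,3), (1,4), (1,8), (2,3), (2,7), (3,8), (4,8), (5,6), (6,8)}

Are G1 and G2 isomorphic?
Yes, isomorphic

The graphs are isomorphic.
One valid mapping φ: V(G1) → V(G2): 0→5, 1→4, 2→6, 3→8, 4→1, 5→0, 6→2, 7→3, 8→7

Verify φ preserves adjacency — for each edge of G1, its image is an edge of G2:
  (0,2) → (φ(0),φ(2)) = (5,6) ∈ E(G2) ✓
  (0,5) → (φ(0),φ(5)) = (0,5) ∈ E(G2) ✓
  (1,3) → (φ(1),φ(3)) = (4,8) ∈ E(G2) ✓
  (1,4) → (φ(1),φ(4)) = (1,4) ∈ E(G2) ✓
  (2,3) → (φ(2),φ(3)) = (6,8) ∈ E(G2) ✓
  (2,5) → (φ(2),φ(5)) = (0,6) ∈ E(G2) ✓
  (3,4) → (φ(3),φ(4)) = (1,8) ∈ E(G2) ✓
  (3,7) → (φ(3),φ(7)) = (3,8) ∈ E(G2) ✓
  (4,6) → (φ(4),φ(6)) = (1,2) ∈ E(G2) ✓
  (4,7) → (φ(4),φ(7)) = (1,3) ∈ E(G2) ✓
  (5,6) → (φ(5),φ(6)) = (0,2) ∈ E(G2) ✓
  (6,7) → (φ(6),φ(7)) = (2,3) ∈ E(G2) ✓
  (6,8) → (φ(6),φ(8)) = (2,7) ∈ E(G2) ✓
All 13 edges of G1 map to edges of G2, and |E(G1)| = |E(G2)| = 13, so φ is a bijection on edges as well as vertices. Hence G1 ≅ G2.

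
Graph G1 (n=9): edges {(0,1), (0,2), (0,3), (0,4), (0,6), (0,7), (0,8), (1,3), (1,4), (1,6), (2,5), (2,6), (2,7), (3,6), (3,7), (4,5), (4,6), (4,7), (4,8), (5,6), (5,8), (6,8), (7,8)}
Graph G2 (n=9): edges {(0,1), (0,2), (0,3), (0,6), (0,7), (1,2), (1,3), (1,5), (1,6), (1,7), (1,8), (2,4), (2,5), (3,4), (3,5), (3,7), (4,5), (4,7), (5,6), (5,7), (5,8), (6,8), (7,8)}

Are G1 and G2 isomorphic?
Yes, isomorphic

The graphs are isomorphic.
One valid mapping φ: V(G1) → V(G2): 0→1, 1→8, 2→2, 3→6, 4→7, 5→4, 6→5, 7→0, 8→3

Verify φ preserves adjacency — for each edge of G1, its image is an edge of G2:
  (0,1) → (φ(0),φ(1)) = (1,8) ∈ E(G2) ✓
  (0,2) → (φ(0),φ(2)) = (1,2) ∈ E(G2) ✓
  (0,3) → (φ(0),φ(3)) = (1,6) ∈ E(G2) ✓
  (0,4) → (φ(0),φ(4)) = (1,7) ∈ E(G2) ✓
  (0,6) → (φ(0),φ(6)) = (1,5) ∈ E(G2) ✓
  (0,7) → (φ(0),φ(7)) = (0,1) ∈ E(G2) ✓
  (0,8) → (φ(0),φ(8)) = (1,3) ∈ E(G2) ✓
  (1,3) → (φ(1),φ(3)) = (6,8) ∈ E(G2) ✓
  (1,4) → (φ(1),φ(4)) = (7,8) ∈ E(G2) ✓
  (1,6) → (φ(1),φ(6)) = (5,8) ∈ E(G2) ✓
  (2,5) → (φ(2),φ(5)) = (2,4) ∈ E(G2) ✓
  (2,6) → (φ(2),φ(6)) = (2,5) ∈ E(G2) ✓
  (2,7) → (φ(2),φ(7)) = (0,2) ∈ E(G2) ✓
  (3,6) → (φ(3),φ(6)) = (5,6) ∈ E(G2) ✓
  (3,7) → (φ(3),φ(7)) = (0,6) ∈ E(G2) ✓
  (4,5) → (φ(4),φ(5)) = (4,7) ∈ E(G2) ✓
  (4,6) → (φ(4),φ(6)) = (5,7) ∈ E(G2) ✓
  (4,7) → (φ(4),φ(7)) = (0,7) ∈ E(G2) ✓
  (4,8) → (φ(4),φ(8)) = (3,7) ∈ E(G2) ✓
  (5,6) → (φ(5),φ(6)) = (4,5) ∈ E(G2) ✓
  (5,8) → (φ(5),φ(8)) = (3,4) ∈ E(G2) ✓
  (6,8) → (φ(6),φ(8)) = (3,5) ∈ E(G2) ✓
  (7,8) → (φ(7),φ(8)) = (0,3) ∈ E(G2) ✓
All 23 edges of G1 map to edges of G2, and |E(G1)| = |E(G2)| = 23, so φ is a bijection on edges as well as vertices. Hence G1 ≅ G2.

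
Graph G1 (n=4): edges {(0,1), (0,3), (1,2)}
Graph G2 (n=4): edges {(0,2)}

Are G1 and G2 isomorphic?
No, not isomorphic

The graphs are NOT isomorphic.

Connected components of G1: 1 component(s) with vertex sets [[0, 1, 2, 3]], sizes [4].
Connected components of G2: 3 component(s) with vertex sets [[1], [3], [0, 2]], sizes [1, 1, 2].
The number of connected components (and the multiset of component sizes) is an isomorphism invariant — an isomorphism maps each component of G1 bijectively onto a component of G2. Since G1 has 1 component(s) and G2 has 3, they cannot be isomorphic.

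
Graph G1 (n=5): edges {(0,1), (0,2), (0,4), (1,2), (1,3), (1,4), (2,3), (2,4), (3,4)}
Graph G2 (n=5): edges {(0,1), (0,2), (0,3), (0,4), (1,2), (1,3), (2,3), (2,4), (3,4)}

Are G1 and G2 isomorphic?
Yes, isomorphic

The graphs are isomorphic.
One valid mapping φ: V(G1) → V(G2): 0→1, 1→3, 2→0, 3→4, 4→2

Verify φ preserves adjacency — for each edge of G1, its image is an edge of G2:
  (0,1) → (φ(0),φ(1)) = (1,3) ∈ E(G2) ✓
  (0,2) → (φ(0),φ(2)) = (0,1) ∈ E(G2) ✓
  (0,4) → (φ(0),φ(4)) = (1,2) ∈ E(G2) ✓
  (1,2) → (φ(1),φ(2)) = (0,3) ∈ E(G2) ✓
  (1,3) → (φ(1),φ(3)) = (3,4) ∈ E(G2) ✓
  (1,4) → (φ(1),φ(4)) = (2,3) ∈ E(G2) ✓
  (2,3) → (φ(2),φ(3)) = (0,4) ∈ E(G2) ✓
  (2,4) → (φ(2),φ(4)) = (0,2) ∈ E(G2) ✓
  (3,4) → (φ(3),φ(4)) = (2,4) ∈ E(G2) ✓
All 9 edges of G1 map to edges of G2, and |E(G1)| = |E(G2)| = 9, so φ is a bijection on edges as well as vertices. Hence G1 ≅ G2.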